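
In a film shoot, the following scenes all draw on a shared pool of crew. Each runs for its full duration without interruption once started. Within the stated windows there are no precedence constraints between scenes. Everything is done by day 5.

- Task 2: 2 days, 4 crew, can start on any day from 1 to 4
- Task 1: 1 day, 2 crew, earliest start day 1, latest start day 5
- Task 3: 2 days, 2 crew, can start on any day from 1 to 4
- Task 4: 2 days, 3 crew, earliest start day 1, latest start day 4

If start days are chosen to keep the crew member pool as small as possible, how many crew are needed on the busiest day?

Early-start (Task 2@1, Task 1@1, Task 3@1, Task 4@1) gives peak 11: d1:11  d2:9  d3:0  d4:0  d5:0.
Shift Task 1→3, Task 3→3, Task 4→4.
Schedule Task 2@1, Task 1@3, Task 3@3, Task 4@4: d1:4  d2:4  d3:4  d4:5  d5:3 — peak 5.

5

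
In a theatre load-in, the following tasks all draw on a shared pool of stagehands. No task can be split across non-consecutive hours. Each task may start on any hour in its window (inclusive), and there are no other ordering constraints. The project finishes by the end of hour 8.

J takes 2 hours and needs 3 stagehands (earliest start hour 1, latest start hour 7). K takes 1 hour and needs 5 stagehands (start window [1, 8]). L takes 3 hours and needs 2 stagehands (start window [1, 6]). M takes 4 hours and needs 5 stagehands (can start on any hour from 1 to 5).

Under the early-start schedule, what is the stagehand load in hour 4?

5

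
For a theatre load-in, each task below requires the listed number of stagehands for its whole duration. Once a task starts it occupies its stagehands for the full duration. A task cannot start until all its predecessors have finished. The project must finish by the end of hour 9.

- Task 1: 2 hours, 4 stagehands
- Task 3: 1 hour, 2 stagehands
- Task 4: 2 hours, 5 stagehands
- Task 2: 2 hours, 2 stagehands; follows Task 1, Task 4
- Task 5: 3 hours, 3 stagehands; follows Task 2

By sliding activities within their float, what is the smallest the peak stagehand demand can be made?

Early-start (Task 1@1, Task 3@1, Task 4@1, Task 2@3, Task 5@5) gives peak 11: h1:11  h2:9  h3:2  h4:2  h5:3  h6:3  h7:3  h8:0  h9:0.
Shift Task 3→5, Task 4→3, Task 2→5, Task 5→7.
Schedule Task 1@1, Task 3@5, Task 4@3, Task 2@5, Task 5@7: h1:4  h2:4  h3:5  h4:5  h5:4  h6:2  h7:3  h8:3  h9:3 — peak 5.

5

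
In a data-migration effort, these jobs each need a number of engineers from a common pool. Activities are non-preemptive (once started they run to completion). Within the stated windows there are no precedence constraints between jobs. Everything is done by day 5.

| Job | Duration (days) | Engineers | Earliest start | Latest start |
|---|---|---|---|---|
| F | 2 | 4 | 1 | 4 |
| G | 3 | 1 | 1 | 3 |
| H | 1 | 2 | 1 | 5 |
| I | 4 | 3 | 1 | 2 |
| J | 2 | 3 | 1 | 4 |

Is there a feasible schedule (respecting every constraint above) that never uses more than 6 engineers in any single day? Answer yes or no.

Total engineer-days = 31; over 5 days the average is 31/5 > 6, so some day must exceed 6.

no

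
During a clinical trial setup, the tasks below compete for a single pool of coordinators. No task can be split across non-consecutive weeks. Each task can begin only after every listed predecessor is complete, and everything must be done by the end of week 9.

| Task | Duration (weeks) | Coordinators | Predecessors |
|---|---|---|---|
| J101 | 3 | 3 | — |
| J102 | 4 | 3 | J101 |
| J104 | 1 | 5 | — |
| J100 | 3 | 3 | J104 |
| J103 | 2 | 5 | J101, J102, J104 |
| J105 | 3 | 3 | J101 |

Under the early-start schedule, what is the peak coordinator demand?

9

Early-start schedule: J101@1, J102@4, J104@1, J100@2, J103@8, J105@4.
Load per week: week 1: 8, week 2: 6, week 3: 6, week 4: 9, week 5: 6, week 6: 6, week 7: 3, week 8: 5, week 9: 5.
Peak is 9.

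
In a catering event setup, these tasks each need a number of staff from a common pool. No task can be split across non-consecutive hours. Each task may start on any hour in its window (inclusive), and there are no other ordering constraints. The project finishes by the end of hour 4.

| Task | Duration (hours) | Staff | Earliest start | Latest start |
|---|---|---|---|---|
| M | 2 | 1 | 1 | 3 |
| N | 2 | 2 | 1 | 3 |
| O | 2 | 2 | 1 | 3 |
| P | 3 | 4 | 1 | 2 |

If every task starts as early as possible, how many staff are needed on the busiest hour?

9

Early-start schedule: M@1, N@1, O@1, P@1.
Load per hour: hour 1: 9, hour 2: 9, hour 3: 4, hour 4: 0.
Peak is 9.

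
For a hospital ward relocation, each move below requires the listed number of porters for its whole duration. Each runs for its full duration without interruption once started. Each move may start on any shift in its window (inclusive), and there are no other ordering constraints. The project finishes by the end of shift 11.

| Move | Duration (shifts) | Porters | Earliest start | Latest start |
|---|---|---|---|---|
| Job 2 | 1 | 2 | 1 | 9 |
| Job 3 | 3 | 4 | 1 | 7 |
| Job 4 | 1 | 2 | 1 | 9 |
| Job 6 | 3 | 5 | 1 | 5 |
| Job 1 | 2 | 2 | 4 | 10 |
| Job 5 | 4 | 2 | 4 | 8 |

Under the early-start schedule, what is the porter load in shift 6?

2

At early start, shift 6 has: Job 5.
Demand: 2 = 2.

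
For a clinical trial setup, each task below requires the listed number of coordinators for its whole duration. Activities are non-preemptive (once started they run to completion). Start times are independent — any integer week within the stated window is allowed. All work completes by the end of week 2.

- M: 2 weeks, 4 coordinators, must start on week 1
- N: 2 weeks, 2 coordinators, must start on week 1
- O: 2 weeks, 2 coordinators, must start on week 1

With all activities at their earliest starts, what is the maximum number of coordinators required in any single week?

Early-start schedule: M@1, N@1, O@1.
Load per week: week 1: 8, week 2: 8.
Peak is 8.

8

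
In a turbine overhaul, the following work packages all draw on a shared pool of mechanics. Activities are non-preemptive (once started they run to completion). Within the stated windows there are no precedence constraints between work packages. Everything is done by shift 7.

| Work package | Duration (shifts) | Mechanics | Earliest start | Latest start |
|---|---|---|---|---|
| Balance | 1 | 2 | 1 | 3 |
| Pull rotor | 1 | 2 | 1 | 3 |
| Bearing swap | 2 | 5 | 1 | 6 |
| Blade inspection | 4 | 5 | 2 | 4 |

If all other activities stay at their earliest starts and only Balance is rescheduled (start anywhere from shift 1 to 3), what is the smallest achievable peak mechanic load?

Balance@1: s1:9  s2:10  s3:5  s4:5  s5:5  s6:0  s7:0 → peak 10
Balance@2: s1:7  s2:12  s3:5  s4:5  s5:5  s6:0  s7:0 → peak 12
Balance@3: s1:7  s2:10  s3:7  s4:5  s5:5  s6:0  s7:0 → peak 10
Best is Balance@1, peak 10.

10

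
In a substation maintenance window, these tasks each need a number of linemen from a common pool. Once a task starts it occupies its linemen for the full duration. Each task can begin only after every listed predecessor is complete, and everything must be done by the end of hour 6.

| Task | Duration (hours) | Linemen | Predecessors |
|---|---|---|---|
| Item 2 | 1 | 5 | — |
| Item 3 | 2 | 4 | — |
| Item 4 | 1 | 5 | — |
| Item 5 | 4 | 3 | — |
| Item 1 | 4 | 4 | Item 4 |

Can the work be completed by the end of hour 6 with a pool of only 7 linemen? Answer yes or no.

Total lineman-hours = 46; over 6 hours the average is 46/6 > 7, so some hour must exceed 7.

no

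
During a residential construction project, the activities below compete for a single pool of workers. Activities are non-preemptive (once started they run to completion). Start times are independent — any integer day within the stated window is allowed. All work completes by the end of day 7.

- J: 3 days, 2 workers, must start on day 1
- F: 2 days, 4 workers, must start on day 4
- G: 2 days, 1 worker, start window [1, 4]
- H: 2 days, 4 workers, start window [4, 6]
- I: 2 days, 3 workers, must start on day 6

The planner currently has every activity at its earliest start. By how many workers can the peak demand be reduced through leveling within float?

Early-start peak: d1:3  d2:3  d3:2  d4:8  d5:8  d6:3  d7:3 ⇒ 8.
Leveled (J@1, F@4, G@1, H@6, I@6): d1:3  d2:3  d3:2  d4:4  d5:4  d6:7  d7:7 ⇒ 7.
Reduction 8 − 7 = 1.

1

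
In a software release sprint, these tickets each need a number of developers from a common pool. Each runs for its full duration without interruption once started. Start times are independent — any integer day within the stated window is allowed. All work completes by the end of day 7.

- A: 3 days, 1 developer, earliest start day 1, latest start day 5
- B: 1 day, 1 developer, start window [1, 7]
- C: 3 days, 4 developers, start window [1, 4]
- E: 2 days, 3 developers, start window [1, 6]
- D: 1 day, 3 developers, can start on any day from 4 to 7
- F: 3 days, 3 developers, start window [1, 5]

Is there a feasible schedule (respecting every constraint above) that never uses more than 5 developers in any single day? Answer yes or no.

no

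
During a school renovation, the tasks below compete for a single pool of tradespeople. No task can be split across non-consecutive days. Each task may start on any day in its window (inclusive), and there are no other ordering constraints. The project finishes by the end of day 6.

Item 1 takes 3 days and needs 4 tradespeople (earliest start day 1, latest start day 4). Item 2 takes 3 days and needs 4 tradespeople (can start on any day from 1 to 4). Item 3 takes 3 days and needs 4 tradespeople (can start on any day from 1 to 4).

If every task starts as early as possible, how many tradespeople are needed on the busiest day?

12

Early-start schedule: Item 1@1, Item 2@1, Item 3@1.
Load per day: day 1: 12, day 2: 12, day 3: 12, day 4: 0, day 5: 0, day 6: 0.
Peak is 12.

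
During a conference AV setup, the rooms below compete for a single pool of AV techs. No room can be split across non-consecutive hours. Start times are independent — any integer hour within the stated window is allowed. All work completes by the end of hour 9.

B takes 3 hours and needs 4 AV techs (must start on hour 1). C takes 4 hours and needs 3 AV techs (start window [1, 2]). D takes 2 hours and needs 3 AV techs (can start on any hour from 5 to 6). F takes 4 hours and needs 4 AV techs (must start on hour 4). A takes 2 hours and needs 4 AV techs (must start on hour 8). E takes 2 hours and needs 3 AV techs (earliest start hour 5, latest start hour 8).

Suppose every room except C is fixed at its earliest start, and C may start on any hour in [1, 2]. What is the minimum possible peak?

10

C@1: h1:7  h2:7  h3:7  h4:7  h5:10  h6:10  h7:4  h8:4  h9:4 → peak 10
C@2: h1:4  h2:7  h3:7  h4:7  h5:13  h6:10  h7:4  h8:4  h9:4 → peak 13
Best is C@1, peak 10.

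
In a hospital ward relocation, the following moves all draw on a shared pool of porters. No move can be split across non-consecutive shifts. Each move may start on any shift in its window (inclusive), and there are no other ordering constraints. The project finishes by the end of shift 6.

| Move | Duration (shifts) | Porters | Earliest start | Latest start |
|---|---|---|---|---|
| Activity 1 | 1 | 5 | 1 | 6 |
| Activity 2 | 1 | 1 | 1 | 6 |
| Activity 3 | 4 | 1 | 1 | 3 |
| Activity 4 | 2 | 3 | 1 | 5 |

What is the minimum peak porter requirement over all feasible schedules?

5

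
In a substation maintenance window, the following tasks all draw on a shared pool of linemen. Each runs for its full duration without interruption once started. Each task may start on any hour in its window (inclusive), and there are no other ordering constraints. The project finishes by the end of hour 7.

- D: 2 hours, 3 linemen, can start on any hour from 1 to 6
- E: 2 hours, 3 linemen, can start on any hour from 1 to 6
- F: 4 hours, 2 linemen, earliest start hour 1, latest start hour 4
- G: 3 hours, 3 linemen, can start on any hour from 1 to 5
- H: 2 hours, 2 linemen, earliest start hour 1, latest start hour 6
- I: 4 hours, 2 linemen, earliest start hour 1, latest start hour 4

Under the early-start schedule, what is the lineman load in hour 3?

7

At early start, hour 3 has: F, G, I.
Demand: 2 + 3 + 2 = 7.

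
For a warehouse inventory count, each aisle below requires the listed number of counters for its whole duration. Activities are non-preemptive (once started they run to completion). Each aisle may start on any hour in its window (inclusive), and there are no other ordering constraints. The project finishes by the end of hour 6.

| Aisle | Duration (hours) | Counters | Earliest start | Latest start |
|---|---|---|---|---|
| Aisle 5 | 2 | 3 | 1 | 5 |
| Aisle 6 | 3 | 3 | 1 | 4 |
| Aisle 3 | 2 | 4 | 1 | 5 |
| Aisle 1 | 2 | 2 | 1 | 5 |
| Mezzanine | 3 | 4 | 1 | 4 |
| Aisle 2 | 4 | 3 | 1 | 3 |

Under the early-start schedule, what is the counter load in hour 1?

At early start, hour 1 has: Aisle 5, Aisle 6, Aisle 3, Aisle 1, Mezzanine, Aisle 2.
Demand: 3 + 3 + 4 + 2 + 4 + 3 = 19.

19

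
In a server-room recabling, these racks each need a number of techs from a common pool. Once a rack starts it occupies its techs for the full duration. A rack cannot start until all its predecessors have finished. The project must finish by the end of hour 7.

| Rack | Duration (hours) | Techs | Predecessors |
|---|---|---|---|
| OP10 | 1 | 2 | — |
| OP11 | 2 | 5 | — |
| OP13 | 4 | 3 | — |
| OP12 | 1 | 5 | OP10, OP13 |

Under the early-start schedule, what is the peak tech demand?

10

Early-start schedule: OP10@1, OP11@1, OP13@1, OP12@5.
Load per hour: hour 1: 10, hour 2: 8, hour 3: 3, hour 4: 3, hour 5: 5, hour 6: 0, hour 7: 0.
Peak is 10.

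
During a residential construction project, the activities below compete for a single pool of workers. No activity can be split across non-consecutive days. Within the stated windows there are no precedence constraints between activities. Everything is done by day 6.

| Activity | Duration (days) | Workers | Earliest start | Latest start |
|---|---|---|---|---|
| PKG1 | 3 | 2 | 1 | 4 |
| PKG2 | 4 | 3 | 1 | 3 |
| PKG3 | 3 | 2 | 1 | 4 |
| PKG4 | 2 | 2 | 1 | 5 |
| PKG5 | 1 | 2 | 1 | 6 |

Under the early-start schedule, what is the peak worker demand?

11

Early-start schedule: PKG1@1, PKG2@1, PKG3@1, PKG4@1, PKG5@1.
Load per day: day 1: 11, day 2: 9, day 3: 7, day 4: 3, day 5: 0, day 6: 0.
Peak is 11.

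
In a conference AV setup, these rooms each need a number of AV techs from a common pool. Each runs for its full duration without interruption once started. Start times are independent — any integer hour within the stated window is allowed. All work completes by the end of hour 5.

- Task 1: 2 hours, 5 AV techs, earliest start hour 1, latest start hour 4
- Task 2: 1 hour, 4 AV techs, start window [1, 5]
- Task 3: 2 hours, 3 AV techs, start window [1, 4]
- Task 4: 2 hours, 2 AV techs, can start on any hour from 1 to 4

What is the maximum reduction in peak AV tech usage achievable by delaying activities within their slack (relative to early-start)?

Early-start peak: h1:14  h2:10  h3:0  h4:0  h5:0 ⇒ 14.
Leveled (Task 1@1, Task 2@3, Task 3@4, Task 4@4): h1:5  h2:5  h3:4  h4:5  h5:5 ⇒ 5.
Reduction 14 − 5 = 9.

9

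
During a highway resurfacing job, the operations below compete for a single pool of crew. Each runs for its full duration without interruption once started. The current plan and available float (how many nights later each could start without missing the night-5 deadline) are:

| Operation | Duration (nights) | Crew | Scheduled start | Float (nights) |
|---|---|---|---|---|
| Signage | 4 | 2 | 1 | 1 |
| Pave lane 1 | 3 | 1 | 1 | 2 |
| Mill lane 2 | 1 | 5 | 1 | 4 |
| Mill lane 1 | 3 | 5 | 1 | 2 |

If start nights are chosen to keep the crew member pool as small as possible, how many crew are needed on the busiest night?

8

Early-start (Signage@1, Pave lane 1@1, Mill lane 2@1, Mill lane 1@1) gives peak 13: n1:13  n2:8  n3:8  n4:2  n5:0.
Shift Mill lane 1→2.
Schedule Signage@1, Pave lane 1@1, Mill lane 2@1, Mill lane 1@2: n1:8  n2:8  n3:8  n4:7  n5:0 — peak 8.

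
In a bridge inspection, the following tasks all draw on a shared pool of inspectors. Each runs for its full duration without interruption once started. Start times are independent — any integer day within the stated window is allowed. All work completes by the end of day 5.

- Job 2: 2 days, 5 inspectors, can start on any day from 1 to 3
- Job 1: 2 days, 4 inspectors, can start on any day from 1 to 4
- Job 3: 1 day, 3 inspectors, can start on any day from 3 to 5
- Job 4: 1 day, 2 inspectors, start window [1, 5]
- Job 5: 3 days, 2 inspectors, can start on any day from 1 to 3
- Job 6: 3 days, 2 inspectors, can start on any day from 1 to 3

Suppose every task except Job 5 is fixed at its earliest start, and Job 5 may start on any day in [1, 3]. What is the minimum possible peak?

Job 5@1: d1:15  d2:13  d3:7  d4:0  d5:0 → peak 15
Job 5@2: d1:13  d2:13  d3:7  d4:2  d5:0 → peak 13
Job 5@3: d1:13  d2:11  d3:7  d4:2  d5:2 → peak 13
Best is Job 5@2, peak 13.

13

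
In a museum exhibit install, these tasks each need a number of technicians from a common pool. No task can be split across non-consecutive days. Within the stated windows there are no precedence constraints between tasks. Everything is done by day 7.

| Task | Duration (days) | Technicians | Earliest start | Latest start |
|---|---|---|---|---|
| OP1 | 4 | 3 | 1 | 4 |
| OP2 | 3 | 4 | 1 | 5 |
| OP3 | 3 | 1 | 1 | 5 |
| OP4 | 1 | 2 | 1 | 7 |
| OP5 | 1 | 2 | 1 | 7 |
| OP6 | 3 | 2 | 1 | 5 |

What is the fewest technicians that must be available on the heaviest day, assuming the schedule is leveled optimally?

Early-start (OP1@1, OP2@1, OP3@1, OP4@1, OP5@1, OP6@1) gives peak 14: d1:14  d2:10  d3:10  d4:3  d5:0  d6:0  d7:0.
Shift OP2→5, OP5→2, OP6→3.
Schedule OP1@1, OP2@5, OP3@1, OP4@1, OP5@2, OP6@3: d1:6  d2:6  d3:6  d4:5  d5:6  d6:4  d7:4 — peak 6.
Total technician-days = 37 over 7 days ⇒ peak ≥ ⌈37/7⌉ = 6, so 6 is optimal.

6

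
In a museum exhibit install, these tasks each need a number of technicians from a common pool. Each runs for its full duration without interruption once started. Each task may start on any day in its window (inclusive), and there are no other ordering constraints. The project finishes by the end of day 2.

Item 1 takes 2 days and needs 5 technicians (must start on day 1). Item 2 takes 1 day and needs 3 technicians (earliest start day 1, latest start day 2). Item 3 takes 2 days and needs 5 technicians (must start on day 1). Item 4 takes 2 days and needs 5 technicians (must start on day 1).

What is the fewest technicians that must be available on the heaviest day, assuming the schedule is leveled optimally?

Schedule Item 1@1, Item 2@1, Item 3@1, Item 4@1: d1:18  d2:15 — peak 18.
No arrangement of the 2 feasible schedules does better.

18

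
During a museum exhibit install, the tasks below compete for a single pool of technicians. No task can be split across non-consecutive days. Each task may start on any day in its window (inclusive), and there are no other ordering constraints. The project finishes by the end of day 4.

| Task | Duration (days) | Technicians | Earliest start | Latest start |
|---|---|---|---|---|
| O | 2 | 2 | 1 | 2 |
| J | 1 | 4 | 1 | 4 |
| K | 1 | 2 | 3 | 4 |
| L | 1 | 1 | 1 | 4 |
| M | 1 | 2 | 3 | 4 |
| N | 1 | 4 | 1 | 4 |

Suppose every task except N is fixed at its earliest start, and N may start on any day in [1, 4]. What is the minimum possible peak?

7

N@1: d1:11  d2:2  d3:4  d4:0 → peak 11
N@2: d1:7  d2:6  d3:4  d4:0 → peak 7
N@3: d1:7  d2:2  d3:8  d4:0 → peak 8
N@4: d1:7  d2:2  d3:4  d4:4 → peak 7
Best is N@2, peak 7.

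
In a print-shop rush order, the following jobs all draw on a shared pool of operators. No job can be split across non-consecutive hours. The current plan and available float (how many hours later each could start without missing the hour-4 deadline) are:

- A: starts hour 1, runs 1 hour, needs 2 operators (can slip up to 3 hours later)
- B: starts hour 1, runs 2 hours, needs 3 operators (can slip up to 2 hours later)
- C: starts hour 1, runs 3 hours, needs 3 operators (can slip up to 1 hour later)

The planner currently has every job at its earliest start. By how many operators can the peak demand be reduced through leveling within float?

Early-start peak: h1:8  h2:6  h3:3  h4:0 ⇒ 8.
Leveled (A@1, B@1, C@2): h1:5  h2:6  h3:3  h4:3 ⇒ 6.
Reduction 8 − 6 = 2.

2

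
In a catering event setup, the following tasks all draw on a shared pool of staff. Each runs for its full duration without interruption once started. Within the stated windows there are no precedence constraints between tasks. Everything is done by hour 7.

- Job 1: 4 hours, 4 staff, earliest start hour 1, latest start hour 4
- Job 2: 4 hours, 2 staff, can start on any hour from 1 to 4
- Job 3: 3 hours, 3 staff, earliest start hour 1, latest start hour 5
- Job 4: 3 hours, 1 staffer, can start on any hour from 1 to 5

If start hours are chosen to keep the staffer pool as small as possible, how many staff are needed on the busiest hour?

Early-start (Job 1@1, Job 2@1, Job 3@1, Job 4@1) gives peak 10: h1:10  h2:10  h3:10  h4:6  h5:0  h6:0  h7:0.
Shift Job 3→5, Job 4→5.
Schedule Job 1@1, Job 2@1, Job 3@5, Job 4@5: h1:6  h2:6  h3:6  h4:6  h5:4  h6:4  h7:4 — peak 6.
Total staffer-hours = 36 over 7 hours ⇒ peak ≥ ⌈36/7⌉ = 6, so 6 is optimal.

6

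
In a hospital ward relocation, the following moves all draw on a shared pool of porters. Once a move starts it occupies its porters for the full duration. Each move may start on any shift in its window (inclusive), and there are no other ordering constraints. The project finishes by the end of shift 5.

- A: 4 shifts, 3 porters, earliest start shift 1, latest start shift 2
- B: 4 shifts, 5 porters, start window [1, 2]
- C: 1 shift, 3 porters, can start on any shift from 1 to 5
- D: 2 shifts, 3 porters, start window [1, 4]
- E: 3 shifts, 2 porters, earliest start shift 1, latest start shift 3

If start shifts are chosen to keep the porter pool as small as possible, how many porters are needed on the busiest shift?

Early-start (A@1, B@1, C@1, D@1, E@1) gives peak 16: s1:16  s2:13  s3:10  s4:8  s5:0.
Shift C→5, E→3.
Schedule A@1, B@1, C@5, D@1, E@3: s1:11  s2:11  s3:10  s4:10  s5:5 — peak 11.

11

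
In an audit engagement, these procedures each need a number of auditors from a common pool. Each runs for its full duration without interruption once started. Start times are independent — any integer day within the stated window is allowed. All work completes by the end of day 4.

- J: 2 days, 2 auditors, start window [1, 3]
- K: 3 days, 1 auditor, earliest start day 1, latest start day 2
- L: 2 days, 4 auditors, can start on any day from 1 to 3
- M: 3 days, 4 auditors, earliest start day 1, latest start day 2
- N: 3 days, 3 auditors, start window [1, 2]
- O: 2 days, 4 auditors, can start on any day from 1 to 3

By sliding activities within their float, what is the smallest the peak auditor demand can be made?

14

Early-start (J@1, K@1, L@1, M@1, N@1, O@1) gives peak 18: d1:18  d2:18  d3:8  d4:0.
Shift O→3.
Schedule J@1, K@1, L@1, M@1, N@1, O@3: d1:14  d2:14  d3:12  d4:4 — peak 14.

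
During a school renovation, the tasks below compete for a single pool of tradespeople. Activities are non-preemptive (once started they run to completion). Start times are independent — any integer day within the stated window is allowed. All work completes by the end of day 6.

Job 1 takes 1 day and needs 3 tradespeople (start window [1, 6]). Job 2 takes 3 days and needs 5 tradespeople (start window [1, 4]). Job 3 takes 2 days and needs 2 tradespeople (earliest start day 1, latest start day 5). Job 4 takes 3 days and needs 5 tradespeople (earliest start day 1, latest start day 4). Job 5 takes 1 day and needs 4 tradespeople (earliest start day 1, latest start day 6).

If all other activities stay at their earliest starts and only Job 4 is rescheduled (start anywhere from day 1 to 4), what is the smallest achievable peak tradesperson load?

Job 4@1: d1:19  d2:12  d3:10  d4:0  d5:0  d6:0 → peak 19
Job 4@2: d1:14  d2:12  d3:10  d4:5  d5:0  d6:0 → peak 14
Job 4@3: d1:14  d2:7  d3:10  d4:5  d5:5  d6:0 → peak 14
Job 4@4: d1:14  d2:7  d3:5  d4:5  d5:5  d6:5 → peak 14
Best is Job 4@2, peak 14.

14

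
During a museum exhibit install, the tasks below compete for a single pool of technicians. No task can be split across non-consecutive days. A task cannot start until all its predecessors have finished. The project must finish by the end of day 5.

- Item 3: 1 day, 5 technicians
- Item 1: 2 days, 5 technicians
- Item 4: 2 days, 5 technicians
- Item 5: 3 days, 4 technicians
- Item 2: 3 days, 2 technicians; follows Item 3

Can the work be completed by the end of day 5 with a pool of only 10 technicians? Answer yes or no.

no

The minimum achievable peak is 11; 10 < 11, so no feasible schedule stays within the cap.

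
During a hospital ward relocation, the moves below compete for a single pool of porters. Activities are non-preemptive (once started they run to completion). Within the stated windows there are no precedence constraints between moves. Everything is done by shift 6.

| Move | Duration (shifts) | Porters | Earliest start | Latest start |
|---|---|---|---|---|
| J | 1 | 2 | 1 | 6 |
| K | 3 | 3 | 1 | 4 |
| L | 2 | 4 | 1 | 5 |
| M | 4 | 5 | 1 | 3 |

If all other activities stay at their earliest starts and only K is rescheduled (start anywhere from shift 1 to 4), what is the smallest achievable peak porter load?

11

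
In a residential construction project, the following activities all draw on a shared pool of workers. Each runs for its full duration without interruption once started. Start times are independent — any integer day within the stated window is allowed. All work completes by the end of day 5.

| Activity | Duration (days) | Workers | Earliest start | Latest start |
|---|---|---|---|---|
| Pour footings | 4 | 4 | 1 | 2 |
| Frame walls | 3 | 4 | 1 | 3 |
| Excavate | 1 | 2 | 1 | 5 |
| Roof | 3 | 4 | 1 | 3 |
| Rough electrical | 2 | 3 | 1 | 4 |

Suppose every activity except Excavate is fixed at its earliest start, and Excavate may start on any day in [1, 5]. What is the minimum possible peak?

15

Excavate@1: d1:17  d2:15  d3:12  d4:4  d5:0 → peak 17
Excavate@2: d1:15  d2:17  d3:12  d4:4  d5:0 → peak 17
Excavate@3: d1:15  d2:15  d3:14  d4:4  d5:0 → peak 15
Excavate@4: d1:15  d2:15  d3:12  d4:6  d5:0 → peak 15
Excavate@5: d1:15  d2:15  d3:12  d4:4  d5:2 → peak 15
Best is Excavate@3, peak 15.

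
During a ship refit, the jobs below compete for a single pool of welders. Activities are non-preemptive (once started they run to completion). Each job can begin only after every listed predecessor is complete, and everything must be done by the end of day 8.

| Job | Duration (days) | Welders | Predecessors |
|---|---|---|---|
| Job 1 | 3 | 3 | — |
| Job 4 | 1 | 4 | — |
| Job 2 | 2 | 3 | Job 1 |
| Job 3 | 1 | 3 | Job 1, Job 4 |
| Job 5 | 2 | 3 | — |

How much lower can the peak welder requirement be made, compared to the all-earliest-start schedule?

4

Early-start peak: d1:10  d2:6  d3:3  d4:6  d5:3  d6:0  d7:0  d8:0 ⇒ 10.
Leveled (Job 1@1, Job 4@4, Job 2@5, Job 3@5, Job 5@1): d1:6  d2:6  d3:3  d4:4  d5:6  d6:3  d7:0  d8:0 ⇒ 6.
Reduction 10 − 6 = 4.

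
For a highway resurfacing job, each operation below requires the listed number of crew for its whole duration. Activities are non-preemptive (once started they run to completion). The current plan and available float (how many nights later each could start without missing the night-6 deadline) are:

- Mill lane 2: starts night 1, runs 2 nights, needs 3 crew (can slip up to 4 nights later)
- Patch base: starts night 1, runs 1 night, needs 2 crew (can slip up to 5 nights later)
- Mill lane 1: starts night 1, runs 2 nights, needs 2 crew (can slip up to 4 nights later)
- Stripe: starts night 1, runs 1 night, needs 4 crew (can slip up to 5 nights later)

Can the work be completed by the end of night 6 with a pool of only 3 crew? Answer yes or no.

no

The minimum achievable peak is 4; 3 < 4, so no feasible schedule stays within the cap.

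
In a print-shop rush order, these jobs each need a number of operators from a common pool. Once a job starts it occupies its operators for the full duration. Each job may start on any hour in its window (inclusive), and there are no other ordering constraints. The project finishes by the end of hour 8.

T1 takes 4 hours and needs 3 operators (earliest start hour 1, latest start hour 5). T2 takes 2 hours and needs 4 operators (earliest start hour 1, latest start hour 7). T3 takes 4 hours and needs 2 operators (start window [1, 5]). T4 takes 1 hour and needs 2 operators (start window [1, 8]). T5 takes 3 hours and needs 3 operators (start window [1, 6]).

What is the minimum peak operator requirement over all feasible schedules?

6

Early-start (T1@1, T2@1, T3@1, T4@1, T5@1) gives peak 14: h1:14  h2:12  h3:8  h4:5  h5:0  h6:0  h7:0  h8:0.
Shift T2→5, T3→4, T4→7.
Schedule T1@1, T2@5, T3@4, T4@7, T5@1: h1:6  h2:6  h3:6  h4:5  h5:6  h6:6  h7:4  h8:0 — peak 6.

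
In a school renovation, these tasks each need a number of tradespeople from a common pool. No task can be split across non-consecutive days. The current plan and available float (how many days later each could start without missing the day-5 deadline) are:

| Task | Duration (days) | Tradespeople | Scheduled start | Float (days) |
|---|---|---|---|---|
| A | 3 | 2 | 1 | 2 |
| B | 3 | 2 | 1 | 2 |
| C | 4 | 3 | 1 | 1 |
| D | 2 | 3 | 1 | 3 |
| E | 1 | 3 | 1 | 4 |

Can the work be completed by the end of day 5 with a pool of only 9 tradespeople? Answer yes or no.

yes

Schedule A@1, B@1, C@1, D@4, E@5: d1:7  d2:7  d3:7  d4:6  d5:6 — peak 7 ≤ 9.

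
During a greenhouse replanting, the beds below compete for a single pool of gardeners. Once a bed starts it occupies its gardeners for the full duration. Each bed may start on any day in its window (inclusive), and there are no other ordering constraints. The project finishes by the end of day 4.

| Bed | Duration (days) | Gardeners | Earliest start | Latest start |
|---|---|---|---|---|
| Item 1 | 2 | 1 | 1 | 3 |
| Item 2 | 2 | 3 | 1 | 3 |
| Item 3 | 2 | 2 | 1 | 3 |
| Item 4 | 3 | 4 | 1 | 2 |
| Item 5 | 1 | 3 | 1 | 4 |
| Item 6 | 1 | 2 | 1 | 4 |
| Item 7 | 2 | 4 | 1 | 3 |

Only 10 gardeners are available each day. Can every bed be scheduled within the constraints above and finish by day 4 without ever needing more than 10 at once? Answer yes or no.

Schedule Item 1@1, Item 2@1, Item 3@1, Item 4@1, Item 5@4, Item 6@3, Item 7@3: d1:10  d2:10  d3:10  d4:7 — peak 10 ≤ 10.

yes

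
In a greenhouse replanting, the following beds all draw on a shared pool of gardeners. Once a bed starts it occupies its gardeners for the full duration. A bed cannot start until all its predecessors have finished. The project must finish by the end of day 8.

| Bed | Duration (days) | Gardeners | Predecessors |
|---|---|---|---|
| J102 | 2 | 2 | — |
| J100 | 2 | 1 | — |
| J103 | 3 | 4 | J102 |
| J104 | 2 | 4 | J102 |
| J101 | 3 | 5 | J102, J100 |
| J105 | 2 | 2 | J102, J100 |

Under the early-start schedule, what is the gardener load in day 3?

At early start, day 3 has: J103, J104, J101, J105.
Demand: 4 + 4 + 5 + 2 = 15.

15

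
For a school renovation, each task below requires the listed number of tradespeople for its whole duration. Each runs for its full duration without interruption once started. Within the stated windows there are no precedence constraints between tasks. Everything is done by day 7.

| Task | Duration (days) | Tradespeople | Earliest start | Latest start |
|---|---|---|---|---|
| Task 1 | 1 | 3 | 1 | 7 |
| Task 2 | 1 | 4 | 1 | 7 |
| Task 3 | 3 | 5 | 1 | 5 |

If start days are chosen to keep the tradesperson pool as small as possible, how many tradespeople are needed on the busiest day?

Early-start (Task 1@1, Task 2@1, Task 3@1) gives peak 12: d1:12  d2:5  d3:5  d4:0  d5:0  d6:0  d7:0.
Shift Task 2→2, Task 3→3.
Schedule Task 1@1, Task 2@2, Task 3@3: d1:3  d2:4  d3:5  d4:5  d5:5  d6:0  d7:0 — peak 5.

5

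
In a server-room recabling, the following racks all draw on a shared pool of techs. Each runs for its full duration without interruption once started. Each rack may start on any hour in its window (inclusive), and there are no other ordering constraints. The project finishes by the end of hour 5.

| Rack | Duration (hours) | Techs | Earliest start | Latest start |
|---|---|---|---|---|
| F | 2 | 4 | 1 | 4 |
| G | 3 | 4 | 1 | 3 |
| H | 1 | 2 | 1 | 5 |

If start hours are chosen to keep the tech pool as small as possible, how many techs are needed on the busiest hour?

Early-start (F@1, G@1, H@1) gives peak 10: h1:10  h2:8  h3:4  h4:0  h5:0.
Shift G→3.
Schedule F@1, G@3, H@1: h1:6  h2:4  h3:4  h4:4  h5:4 — peak 6.

6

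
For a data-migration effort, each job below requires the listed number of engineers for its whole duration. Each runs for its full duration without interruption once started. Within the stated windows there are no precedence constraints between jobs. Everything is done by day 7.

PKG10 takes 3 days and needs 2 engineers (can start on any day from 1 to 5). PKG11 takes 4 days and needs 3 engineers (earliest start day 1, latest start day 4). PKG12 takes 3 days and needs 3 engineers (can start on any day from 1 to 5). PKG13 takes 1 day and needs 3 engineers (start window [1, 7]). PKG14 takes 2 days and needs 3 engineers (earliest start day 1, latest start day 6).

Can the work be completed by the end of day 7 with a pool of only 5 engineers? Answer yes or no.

Total engineer-days = 36; over 7 days the average is 36/7 > 5, so some day must exceed 5.

no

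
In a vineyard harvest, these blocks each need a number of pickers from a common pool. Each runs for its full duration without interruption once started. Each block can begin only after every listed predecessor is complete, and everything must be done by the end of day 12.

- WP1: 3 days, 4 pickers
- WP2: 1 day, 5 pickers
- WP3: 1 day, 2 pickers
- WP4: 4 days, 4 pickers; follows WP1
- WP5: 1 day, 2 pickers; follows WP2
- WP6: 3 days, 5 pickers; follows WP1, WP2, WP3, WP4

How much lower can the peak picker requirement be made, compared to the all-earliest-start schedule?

Early-start peak: d1:11  d2:6  d3:4  d4:4  d5:4  d6:4  d7:4  d8:5  d9:5  d10:5  d11:0  d12:0 ⇒ 11.
Leveled (WP1@1, WP2@4, WP3@5, WP4@6, WP5@5, WP6@10): d1:4  d2:4  d3:4  d4:5  d5:4  d6:4  d7:4  d8:4  d9:4  d10:5  d11:5  d12:5 ⇒ 5.
Reduction 11 − 5 = 6.

6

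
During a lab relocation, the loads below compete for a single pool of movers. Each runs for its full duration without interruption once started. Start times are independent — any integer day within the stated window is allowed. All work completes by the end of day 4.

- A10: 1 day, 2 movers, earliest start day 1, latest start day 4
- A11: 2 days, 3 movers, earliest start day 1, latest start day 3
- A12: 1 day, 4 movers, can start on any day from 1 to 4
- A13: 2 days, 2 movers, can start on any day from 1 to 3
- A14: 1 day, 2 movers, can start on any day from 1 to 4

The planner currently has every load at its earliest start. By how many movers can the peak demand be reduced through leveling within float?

8

Early-start peak: d1:13  d2:5  d3:0  d4:0 ⇒ 13.
Leveled (A10@1, A11@1, A12@4, A13@2, A14@3): d1:5  d2:5  d3:4  d4:4 ⇒ 5.
Reduction 13 − 5 = 8.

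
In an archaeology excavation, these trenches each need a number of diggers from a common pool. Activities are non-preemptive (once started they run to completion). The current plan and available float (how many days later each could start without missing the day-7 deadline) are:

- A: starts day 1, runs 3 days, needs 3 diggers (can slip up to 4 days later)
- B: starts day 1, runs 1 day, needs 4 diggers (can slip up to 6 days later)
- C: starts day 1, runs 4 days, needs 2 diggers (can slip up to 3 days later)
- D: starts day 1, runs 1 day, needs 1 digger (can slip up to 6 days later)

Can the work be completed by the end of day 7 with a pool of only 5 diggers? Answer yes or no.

Schedule A@1, B@5, C@1, D@4: d1:5  d2:5  d3:5  d4:3  d5:4  d6:0  d7:0 — peak 5 ≤ 5.

yes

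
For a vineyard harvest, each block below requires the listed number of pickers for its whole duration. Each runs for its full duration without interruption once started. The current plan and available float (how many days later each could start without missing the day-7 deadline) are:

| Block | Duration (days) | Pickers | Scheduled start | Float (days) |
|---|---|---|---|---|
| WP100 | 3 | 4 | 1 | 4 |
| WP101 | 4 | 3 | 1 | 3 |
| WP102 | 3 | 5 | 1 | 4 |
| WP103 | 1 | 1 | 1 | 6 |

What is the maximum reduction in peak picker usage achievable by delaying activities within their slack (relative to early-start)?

6

Early-start peak: d1:13  d2:12  d3:12  d4:3  d5:0  d6:0  d7:0 ⇒ 13.
Leveled (WP100@1, WP101@1, WP102@5, WP103@4): d1:7  d2:7  d3:7  d4:4  d5:5  d6:5  d7:5 ⇒ 7.
Reduction 13 − 7 = 6.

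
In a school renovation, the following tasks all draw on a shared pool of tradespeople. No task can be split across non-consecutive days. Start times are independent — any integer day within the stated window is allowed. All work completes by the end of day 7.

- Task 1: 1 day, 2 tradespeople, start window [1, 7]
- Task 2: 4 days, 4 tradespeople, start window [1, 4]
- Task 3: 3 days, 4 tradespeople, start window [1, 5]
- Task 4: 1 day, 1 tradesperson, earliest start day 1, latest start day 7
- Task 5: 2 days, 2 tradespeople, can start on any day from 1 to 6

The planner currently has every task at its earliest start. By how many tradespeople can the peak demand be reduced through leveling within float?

Early-start peak: d1:13  d2:10  d3:8  d4:4  d5:0  d6:0  d7:0 ⇒ 13.
Leveled (Task 1@1, Task 2@1, Task 3@5, Task 4@2, Task 5@3): d1:6  d2:5  d3:6  d4:6  d5:4  d6:4  d7:4 ⇒ 6.
Reduction 13 − 6 = 7.

7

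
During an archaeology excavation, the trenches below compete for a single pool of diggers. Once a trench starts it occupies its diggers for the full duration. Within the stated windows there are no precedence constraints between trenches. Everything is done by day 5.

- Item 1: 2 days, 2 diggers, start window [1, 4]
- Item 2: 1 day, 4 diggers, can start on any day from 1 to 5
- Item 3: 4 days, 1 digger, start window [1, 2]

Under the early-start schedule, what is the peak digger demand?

7

Early-start schedule: Item 1@1, Item 2@1, Item 3@1.
Load per day: day 1: 7, day 2: 3, day 3: 1, day 4: 1, day 5: 0.
Peak is 7.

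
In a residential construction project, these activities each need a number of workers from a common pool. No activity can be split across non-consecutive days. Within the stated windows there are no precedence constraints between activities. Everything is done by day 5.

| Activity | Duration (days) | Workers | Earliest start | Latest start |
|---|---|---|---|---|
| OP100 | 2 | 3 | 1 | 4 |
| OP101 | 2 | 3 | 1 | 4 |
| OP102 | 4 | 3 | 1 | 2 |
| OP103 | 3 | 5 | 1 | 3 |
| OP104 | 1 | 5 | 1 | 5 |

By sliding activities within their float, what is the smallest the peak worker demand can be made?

Early-start (OP100@1, OP101@1, OP102@1, OP103@1, OP104@1) gives peak 19: d1:19  d2:14  d3:8  d4:3  d5:0.
Shift OP103→3, OP104→5.
Schedule OP100@1, OP101@1, OP102@1, OP103@3, OP104@5: d1:9  d2:9  d3:8  d4:8  d5:10 — peak 10.

10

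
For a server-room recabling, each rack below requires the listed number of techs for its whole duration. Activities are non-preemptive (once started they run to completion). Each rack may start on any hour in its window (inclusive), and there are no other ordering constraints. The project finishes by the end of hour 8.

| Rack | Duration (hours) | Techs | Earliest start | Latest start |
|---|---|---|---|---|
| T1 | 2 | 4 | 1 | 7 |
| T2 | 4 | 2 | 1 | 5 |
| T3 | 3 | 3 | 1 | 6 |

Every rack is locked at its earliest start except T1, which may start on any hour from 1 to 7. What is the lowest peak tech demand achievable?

5

T1@1: h1:9  h2:9  h3:5  h4:2  h5:0  h6:0  h7:0  h8:0 → peak 9
T1@2: h1:5  h2:9  h3:9  h4:2  h5:0  h6:0  h7:0  h8:0 → peak 9
T1@3: h1:5  h2:5  h3:9  h4:6  h5:0  h6:0  h7:0  h8:0 → peak 9
T1@4: h1:5  h2:5  h3:5  h4:6  h5:4  h6:0  h7:0  h8:0 → peak 6
T1@5: h1:5  h2:5  h3:5  h4:2  h5:4  h6:4  h7:0  h8:0 → peak 5
T1@6: h1:5  h2:5  h3:5  h4:2  h5:0  h6:4  h7:4  h8:0 → peak 5
T1@7: h1:5  h2:5  h3:5  h4:2  h5:0  h6:0  h7:4  h8:4 → peak 5
Best is T1@5, peak 5.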